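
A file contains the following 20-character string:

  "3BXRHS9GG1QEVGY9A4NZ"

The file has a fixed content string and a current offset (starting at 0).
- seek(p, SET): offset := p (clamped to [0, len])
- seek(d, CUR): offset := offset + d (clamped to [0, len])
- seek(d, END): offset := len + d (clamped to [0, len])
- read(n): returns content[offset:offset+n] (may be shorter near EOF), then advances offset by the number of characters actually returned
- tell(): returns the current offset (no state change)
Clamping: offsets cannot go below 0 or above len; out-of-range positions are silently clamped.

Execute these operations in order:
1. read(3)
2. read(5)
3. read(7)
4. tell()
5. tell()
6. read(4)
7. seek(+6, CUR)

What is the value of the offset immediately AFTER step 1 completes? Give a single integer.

After 1 (read(3)): returned '3BX', offset=3

Answer: 3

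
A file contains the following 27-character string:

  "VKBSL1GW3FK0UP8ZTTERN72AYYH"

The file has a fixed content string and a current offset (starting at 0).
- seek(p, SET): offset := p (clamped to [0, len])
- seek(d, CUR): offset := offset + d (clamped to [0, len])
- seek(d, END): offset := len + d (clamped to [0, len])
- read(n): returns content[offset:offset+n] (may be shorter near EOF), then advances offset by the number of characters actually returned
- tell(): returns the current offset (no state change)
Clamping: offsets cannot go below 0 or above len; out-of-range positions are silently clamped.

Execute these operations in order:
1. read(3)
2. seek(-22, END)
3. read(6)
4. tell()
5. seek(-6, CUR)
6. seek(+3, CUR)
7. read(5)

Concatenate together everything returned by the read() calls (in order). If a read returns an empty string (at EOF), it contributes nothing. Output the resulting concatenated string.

Answer: VKB1GW3FK3FK0U

Derivation:
After 1 (read(3)): returned 'VKB', offset=3
After 2 (seek(-22, END)): offset=5
After 3 (read(6)): returned '1GW3FK', offset=11
After 4 (tell()): offset=11
After 5 (seek(-6, CUR)): offset=5
After 6 (seek(+3, CUR)): offset=8
After 7 (read(5)): returned '3FK0U', offset=13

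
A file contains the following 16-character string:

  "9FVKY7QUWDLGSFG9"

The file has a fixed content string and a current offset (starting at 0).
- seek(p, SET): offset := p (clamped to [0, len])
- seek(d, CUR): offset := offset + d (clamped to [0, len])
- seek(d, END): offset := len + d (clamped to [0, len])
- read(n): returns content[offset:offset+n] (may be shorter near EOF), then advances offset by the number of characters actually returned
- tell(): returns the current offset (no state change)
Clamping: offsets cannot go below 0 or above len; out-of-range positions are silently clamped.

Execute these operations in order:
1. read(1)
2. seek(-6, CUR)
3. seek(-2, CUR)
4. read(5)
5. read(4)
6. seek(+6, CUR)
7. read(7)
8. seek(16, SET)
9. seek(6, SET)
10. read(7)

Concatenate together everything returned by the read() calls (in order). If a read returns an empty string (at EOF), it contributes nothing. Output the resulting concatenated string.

After 1 (read(1)): returned '9', offset=1
After 2 (seek(-6, CUR)): offset=0
After 3 (seek(-2, CUR)): offset=0
After 4 (read(5)): returned '9FVKY', offset=5
After 5 (read(4)): returned '7QUW', offset=9
After 6 (seek(+6, CUR)): offset=15
After 7 (read(7)): returned '9', offset=16
After 8 (seek(16, SET)): offset=16
After 9 (seek(6, SET)): offset=6
After 10 (read(7)): returned 'QUWDLGS', offset=13

Answer: 99FVKY7QUW9QUWDLGS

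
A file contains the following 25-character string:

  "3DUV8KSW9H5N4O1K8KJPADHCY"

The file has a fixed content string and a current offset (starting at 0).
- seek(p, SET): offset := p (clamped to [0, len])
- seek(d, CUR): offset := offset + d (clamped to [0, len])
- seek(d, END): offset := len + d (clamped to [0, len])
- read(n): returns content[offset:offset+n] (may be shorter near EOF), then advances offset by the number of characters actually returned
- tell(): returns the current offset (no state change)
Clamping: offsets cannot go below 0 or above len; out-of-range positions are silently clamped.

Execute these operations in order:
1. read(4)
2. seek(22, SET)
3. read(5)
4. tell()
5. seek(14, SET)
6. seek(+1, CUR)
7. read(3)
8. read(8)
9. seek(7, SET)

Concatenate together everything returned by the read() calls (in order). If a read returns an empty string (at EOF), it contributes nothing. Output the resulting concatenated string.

Answer: 3DUVHCYK8KJPADHCY

Derivation:
After 1 (read(4)): returned '3DUV', offset=4
After 2 (seek(22, SET)): offset=22
After 3 (read(5)): returned 'HCY', offset=25
After 4 (tell()): offset=25
After 5 (seek(14, SET)): offset=14
After 6 (seek(+1, CUR)): offset=15
After 7 (read(3)): returned 'K8K', offset=18
After 8 (read(8)): returned 'JPADHCY', offset=25
After 9 (seek(7, SET)): offset=7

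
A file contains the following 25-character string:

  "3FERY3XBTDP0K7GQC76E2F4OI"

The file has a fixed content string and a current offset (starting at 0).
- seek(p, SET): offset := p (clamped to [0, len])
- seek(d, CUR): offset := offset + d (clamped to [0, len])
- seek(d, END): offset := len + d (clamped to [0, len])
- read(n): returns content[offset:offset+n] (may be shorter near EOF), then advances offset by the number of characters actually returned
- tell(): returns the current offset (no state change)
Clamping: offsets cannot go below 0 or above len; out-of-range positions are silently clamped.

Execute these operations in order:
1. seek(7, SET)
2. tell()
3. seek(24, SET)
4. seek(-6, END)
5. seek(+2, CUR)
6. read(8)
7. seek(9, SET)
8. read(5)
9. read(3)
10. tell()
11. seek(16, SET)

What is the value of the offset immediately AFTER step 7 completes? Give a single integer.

Answer: 9

Derivation:
After 1 (seek(7, SET)): offset=7
After 2 (tell()): offset=7
After 3 (seek(24, SET)): offset=24
After 4 (seek(-6, END)): offset=19
After 5 (seek(+2, CUR)): offset=21
After 6 (read(8)): returned 'F4OI', offset=25
After 7 (seek(9, SET)): offset=9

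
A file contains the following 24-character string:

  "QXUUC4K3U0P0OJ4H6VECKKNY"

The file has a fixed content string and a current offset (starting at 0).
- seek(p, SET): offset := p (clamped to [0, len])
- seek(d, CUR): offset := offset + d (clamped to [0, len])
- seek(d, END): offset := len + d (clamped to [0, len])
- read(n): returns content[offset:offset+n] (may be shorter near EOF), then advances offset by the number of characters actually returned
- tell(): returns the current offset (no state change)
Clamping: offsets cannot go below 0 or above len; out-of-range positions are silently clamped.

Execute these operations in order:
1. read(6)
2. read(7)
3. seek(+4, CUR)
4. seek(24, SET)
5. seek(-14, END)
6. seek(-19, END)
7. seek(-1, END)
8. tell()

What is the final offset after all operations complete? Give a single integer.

Answer: 23

Derivation:
After 1 (read(6)): returned 'QXUUC4', offset=6
After 2 (read(7)): returned 'K3U0P0O', offset=13
After 3 (seek(+4, CUR)): offset=17
After 4 (seek(24, SET)): offset=24
After 5 (seek(-14, END)): offset=10
After 6 (seek(-19, END)): offset=5
After 7 (seek(-1, END)): offset=23
After 8 (tell()): offset=23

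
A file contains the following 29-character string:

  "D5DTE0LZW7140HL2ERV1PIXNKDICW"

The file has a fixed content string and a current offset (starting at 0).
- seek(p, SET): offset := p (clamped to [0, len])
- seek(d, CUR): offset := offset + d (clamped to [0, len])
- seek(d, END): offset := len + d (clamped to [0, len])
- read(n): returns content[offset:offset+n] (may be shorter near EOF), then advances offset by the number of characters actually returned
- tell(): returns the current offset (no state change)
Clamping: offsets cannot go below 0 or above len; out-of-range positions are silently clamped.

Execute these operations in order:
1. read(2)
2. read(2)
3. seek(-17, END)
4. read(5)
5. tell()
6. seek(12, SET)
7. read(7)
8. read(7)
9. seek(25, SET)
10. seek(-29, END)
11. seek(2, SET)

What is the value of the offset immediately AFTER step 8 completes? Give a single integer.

After 1 (read(2)): returned 'D5', offset=2
After 2 (read(2)): returned 'DT', offset=4
After 3 (seek(-17, END)): offset=12
After 4 (read(5)): returned '0HL2E', offset=17
After 5 (tell()): offset=17
After 6 (seek(12, SET)): offset=12
After 7 (read(7)): returned '0HL2ERV', offset=19
After 8 (read(7)): returned '1PIXNKD', offset=26

Answer: 26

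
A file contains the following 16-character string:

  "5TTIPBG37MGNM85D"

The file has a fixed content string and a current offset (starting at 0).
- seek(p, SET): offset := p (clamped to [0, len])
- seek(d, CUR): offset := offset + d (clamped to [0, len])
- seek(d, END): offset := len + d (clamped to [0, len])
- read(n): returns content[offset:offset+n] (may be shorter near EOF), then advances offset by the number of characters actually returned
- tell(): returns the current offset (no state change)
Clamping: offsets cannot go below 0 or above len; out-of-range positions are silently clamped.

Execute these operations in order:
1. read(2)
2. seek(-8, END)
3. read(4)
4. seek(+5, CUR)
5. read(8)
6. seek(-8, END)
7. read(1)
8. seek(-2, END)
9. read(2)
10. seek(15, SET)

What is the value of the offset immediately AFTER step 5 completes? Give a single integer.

After 1 (read(2)): returned '5T', offset=2
After 2 (seek(-8, END)): offset=8
After 3 (read(4)): returned '7MGN', offset=12
After 4 (seek(+5, CUR)): offset=16
After 5 (read(8)): returned '', offset=16

Answer: 16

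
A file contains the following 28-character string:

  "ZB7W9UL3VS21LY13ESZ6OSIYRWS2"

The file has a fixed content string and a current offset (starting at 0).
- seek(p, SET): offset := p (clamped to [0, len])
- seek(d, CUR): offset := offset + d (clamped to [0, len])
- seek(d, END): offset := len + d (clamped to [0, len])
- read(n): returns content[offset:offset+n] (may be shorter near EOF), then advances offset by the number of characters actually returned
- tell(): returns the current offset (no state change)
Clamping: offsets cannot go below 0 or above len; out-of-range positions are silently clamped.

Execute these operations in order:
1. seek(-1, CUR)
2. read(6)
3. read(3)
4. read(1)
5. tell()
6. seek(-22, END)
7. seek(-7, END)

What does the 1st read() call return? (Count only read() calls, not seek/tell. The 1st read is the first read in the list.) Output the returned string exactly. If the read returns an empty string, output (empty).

After 1 (seek(-1, CUR)): offset=0
After 2 (read(6)): returned 'ZB7W9U', offset=6
After 3 (read(3)): returned 'L3V', offset=9
After 4 (read(1)): returned 'S', offset=10
After 5 (tell()): offset=10
After 6 (seek(-22, END)): offset=6
After 7 (seek(-7, END)): offset=21

Answer: ZB7W9U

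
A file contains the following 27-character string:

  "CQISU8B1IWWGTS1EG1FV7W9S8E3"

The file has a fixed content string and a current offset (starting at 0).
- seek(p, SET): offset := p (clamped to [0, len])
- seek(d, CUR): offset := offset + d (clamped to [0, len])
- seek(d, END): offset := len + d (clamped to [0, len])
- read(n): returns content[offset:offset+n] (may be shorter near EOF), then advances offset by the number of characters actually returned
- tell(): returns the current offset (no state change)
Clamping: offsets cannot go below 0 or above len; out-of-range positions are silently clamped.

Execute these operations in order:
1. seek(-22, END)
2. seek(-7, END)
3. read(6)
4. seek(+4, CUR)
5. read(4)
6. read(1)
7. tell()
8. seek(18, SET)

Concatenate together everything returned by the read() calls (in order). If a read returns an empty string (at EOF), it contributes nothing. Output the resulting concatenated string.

After 1 (seek(-22, END)): offset=5
After 2 (seek(-7, END)): offset=20
After 3 (read(6)): returned '7W9S8E', offset=26
After 4 (seek(+4, CUR)): offset=27
After 5 (read(4)): returned '', offset=27
After 6 (read(1)): returned '', offset=27
After 7 (tell()): offset=27
After 8 (seek(18, SET)): offset=18

Answer: 7W9S8E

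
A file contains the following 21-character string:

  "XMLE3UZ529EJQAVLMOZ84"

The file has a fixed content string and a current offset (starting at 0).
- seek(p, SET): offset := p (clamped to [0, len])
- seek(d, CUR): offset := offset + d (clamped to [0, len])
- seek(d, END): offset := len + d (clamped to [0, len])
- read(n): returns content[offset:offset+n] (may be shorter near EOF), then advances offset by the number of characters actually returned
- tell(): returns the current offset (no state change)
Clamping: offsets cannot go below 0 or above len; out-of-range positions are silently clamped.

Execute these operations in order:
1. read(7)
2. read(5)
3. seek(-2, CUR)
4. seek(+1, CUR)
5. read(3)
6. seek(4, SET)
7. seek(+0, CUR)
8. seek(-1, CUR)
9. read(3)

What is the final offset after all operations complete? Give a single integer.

After 1 (read(7)): returned 'XMLE3UZ', offset=7
After 2 (read(5)): returned '529EJ', offset=12
After 3 (seek(-2, CUR)): offset=10
After 4 (seek(+1, CUR)): offset=11
After 5 (read(3)): returned 'JQA', offset=14
After 6 (seek(4, SET)): offset=4
After 7 (seek(+0, CUR)): offset=4
After 8 (seek(-1, CUR)): offset=3
After 9 (read(3)): returned 'E3U', offset=6

Answer: 6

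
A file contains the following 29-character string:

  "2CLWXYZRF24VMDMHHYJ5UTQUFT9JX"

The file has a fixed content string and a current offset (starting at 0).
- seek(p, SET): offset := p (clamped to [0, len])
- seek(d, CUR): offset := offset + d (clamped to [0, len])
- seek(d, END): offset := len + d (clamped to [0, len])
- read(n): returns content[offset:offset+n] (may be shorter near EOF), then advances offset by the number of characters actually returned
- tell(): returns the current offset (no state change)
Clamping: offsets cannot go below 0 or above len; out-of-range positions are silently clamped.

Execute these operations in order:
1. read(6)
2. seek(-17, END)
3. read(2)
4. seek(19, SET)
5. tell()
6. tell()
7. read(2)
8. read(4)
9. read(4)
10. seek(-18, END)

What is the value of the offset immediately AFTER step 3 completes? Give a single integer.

Answer: 14

Derivation:
After 1 (read(6)): returned '2CLWXY', offset=6
After 2 (seek(-17, END)): offset=12
After 3 (read(2)): returned 'MD', offset=14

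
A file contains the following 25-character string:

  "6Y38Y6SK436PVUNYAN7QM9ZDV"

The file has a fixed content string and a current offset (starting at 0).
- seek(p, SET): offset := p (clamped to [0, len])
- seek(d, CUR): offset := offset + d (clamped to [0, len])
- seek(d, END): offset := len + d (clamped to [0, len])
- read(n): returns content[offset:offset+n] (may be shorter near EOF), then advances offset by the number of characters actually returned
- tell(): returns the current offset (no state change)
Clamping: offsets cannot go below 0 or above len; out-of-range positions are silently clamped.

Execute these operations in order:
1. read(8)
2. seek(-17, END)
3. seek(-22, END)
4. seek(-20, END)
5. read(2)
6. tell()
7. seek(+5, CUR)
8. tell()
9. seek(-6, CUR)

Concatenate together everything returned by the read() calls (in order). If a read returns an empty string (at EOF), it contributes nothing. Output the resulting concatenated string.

Answer: 6Y38Y6SK6S

Derivation:
After 1 (read(8)): returned '6Y38Y6SK', offset=8
After 2 (seek(-17, END)): offset=8
After 3 (seek(-22, END)): offset=3
After 4 (seek(-20, END)): offset=5
After 5 (read(2)): returned '6S', offset=7
After 6 (tell()): offset=7
After 7 (seek(+5, CUR)): offset=12
After 8 (tell()): offset=12
After 9 (seek(-6, CUR)): offset=6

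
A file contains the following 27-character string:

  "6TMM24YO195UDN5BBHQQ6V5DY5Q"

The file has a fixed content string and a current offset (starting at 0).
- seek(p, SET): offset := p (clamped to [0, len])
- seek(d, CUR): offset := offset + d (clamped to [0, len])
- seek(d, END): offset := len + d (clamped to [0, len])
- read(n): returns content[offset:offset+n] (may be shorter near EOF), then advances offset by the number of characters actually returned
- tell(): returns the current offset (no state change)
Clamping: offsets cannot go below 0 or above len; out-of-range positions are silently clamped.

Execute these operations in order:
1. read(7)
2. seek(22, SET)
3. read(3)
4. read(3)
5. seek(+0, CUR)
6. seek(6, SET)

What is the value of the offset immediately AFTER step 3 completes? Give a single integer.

Answer: 25

Derivation:
After 1 (read(7)): returned '6TMM24Y', offset=7
After 2 (seek(22, SET)): offset=22
After 3 (read(3)): returned '5DY', offset=25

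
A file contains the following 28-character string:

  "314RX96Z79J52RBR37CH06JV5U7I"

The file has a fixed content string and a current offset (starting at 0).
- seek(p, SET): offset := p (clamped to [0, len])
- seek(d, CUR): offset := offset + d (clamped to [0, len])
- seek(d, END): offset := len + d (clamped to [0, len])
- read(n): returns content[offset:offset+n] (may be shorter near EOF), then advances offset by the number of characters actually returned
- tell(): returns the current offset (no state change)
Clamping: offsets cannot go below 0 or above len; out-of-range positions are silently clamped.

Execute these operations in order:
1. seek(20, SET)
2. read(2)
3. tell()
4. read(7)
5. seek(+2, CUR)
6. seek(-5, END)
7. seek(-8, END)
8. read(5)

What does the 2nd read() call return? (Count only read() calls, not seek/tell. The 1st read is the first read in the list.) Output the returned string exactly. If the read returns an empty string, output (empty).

After 1 (seek(20, SET)): offset=20
After 2 (read(2)): returned '06', offset=22
After 3 (tell()): offset=22
After 4 (read(7)): returned 'JV5U7I', offset=28
After 5 (seek(+2, CUR)): offset=28
After 6 (seek(-5, END)): offset=23
After 7 (seek(-8, END)): offset=20
After 8 (read(5)): returned '06JV5', offset=25

Answer: JV5U7I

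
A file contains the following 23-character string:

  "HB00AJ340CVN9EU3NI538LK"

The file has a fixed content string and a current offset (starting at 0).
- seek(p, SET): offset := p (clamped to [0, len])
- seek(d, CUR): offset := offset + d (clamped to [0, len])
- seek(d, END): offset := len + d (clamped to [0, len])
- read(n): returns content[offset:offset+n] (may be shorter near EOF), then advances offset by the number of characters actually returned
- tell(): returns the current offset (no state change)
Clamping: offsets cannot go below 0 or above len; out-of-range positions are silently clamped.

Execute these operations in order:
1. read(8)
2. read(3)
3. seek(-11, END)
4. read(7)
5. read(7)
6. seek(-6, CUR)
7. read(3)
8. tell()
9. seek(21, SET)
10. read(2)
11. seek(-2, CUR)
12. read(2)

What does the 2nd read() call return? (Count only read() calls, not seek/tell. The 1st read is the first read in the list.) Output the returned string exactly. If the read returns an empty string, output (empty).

After 1 (read(8)): returned 'HB00AJ34', offset=8
After 2 (read(3)): returned '0CV', offset=11
After 3 (seek(-11, END)): offset=12
After 4 (read(7)): returned '9EU3NI5', offset=19
After 5 (read(7)): returned '38LK', offset=23
After 6 (seek(-6, CUR)): offset=17
After 7 (read(3)): returned 'I53', offset=20
After 8 (tell()): offset=20
After 9 (seek(21, SET)): offset=21
After 10 (read(2)): returned 'LK', offset=23
After 11 (seek(-2, CUR)): offset=21
After 12 (read(2)): returned 'LK', offset=23

Answer: 0CV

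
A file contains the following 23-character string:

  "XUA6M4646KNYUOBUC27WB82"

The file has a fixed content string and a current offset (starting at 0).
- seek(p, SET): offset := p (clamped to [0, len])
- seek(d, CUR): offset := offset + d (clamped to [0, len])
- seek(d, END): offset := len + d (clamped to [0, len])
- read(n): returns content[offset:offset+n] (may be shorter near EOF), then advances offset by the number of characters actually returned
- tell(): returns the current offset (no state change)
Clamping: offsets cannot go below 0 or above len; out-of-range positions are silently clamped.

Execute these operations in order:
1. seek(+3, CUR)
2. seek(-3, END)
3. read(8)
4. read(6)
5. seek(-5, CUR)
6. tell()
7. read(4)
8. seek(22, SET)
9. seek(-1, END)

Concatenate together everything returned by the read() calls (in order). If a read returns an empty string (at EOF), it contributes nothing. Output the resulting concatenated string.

After 1 (seek(+3, CUR)): offset=3
After 2 (seek(-3, END)): offset=20
After 3 (read(8)): returned 'B82', offset=23
After 4 (read(6)): returned '', offset=23
After 5 (seek(-5, CUR)): offset=18
After 6 (tell()): offset=18
After 7 (read(4)): returned '7WB8', offset=22
After 8 (seek(22, SET)): offset=22
After 9 (seek(-1, END)): offset=22

Answer: B827WB8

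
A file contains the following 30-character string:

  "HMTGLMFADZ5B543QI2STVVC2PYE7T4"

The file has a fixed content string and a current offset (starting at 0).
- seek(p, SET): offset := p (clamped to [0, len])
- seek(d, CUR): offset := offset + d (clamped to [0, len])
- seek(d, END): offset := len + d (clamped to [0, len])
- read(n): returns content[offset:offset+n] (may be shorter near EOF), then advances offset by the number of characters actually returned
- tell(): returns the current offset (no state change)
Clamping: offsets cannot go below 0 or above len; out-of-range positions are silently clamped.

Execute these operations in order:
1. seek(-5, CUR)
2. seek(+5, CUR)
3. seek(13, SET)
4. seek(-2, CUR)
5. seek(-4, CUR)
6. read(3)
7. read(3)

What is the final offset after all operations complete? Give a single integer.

After 1 (seek(-5, CUR)): offset=0
After 2 (seek(+5, CUR)): offset=5
After 3 (seek(13, SET)): offset=13
After 4 (seek(-2, CUR)): offset=11
After 5 (seek(-4, CUR)): offset=7
After 6 (read(3)): returned 'ADZ', offset=10
After 7 (read(3)): returned '5B5', offset=13

Answer: 13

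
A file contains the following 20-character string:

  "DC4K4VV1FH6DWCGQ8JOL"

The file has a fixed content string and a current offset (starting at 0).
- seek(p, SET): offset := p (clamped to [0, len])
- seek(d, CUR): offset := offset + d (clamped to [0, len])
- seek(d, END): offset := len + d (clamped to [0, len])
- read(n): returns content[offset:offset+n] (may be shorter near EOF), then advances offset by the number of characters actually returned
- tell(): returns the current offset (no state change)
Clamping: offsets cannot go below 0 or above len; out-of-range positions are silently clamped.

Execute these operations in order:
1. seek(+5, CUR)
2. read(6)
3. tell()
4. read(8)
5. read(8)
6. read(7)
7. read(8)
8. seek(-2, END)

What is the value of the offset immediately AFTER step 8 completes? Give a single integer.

After 1 (seek(+5, CUR)): offset=5
After 2 (read(6)): returned 'VV1FH6', offset=11
After 3 (tell()): offset=11
After 4 (read(8)): returned 'DWCGQ8JO', offset=19
After 5 (read(8)): returned 'L', offset=20
After 6 (read(7)): returned '', offset=20
After 7 (read(8)): returned '', offset=20
After 8 (seek(-2, END)): offset=18

Answer: 18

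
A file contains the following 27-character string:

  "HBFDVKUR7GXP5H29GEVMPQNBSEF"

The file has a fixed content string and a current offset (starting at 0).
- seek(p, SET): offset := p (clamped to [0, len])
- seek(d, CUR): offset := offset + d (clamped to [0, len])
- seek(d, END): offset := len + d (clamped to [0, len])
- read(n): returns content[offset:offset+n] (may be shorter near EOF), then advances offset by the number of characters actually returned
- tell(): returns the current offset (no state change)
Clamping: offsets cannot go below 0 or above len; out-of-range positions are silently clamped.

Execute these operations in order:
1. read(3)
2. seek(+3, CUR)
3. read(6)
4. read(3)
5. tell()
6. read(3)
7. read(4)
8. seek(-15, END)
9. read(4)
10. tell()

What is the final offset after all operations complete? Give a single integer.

After 1 (read(3)): returned 'HBF', offset=3
After 2 (seek(+3, CUR)): offset=6
After 3 (read(6)): returned 'UR7GXP', offset=12
After 4 (read(3)): returned '5H2', offset=15
After 5 (tell()): offset=15
After 6 (read(3)): returned '9GE', offset=18
After 7 (read(4)): returned 'VMPQ', offset=22
After 8 (seek(-15, END)): offset=12
After 9 (read(4)): returned '5H29', offset=16
After 10 (tell()): offset=16

Answer: 16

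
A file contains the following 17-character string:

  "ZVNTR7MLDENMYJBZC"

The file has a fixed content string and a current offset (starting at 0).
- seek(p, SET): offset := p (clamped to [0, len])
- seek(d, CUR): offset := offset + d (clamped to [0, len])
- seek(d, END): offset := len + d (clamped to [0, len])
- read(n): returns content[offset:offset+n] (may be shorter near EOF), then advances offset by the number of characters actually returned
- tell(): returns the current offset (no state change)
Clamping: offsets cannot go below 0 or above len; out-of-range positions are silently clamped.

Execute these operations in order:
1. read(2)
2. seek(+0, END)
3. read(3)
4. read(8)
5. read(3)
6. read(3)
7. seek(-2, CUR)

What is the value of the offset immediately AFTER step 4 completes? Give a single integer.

After 1 (read(2)): returned 'ZV', offset=2
After 2 (seek(+0, END)): offset=17
After 3 (read(3)): returned '', offset=17
After 4 (read(8)): returned '', offset=17

Answer: 17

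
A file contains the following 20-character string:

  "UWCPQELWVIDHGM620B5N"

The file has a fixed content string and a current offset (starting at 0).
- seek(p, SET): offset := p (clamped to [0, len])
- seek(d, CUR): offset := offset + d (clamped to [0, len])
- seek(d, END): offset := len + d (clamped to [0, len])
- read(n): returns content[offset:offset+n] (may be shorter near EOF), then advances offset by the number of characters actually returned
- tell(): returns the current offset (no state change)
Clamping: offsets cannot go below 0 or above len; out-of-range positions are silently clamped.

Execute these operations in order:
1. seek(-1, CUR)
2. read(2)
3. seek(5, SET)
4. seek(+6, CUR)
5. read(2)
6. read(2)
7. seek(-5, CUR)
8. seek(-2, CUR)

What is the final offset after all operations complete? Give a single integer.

After 1 (seek(-1, CUR)): offset=0
After 2 (read(2)): returned 'UW', offset=2
After 3 (seek(5, SET)): offset=5
After 4 (seek(+6, CUR)): offset=11
After 5 (read(2)): returned 'HG', offset=13
After 6 (read(2)): returned 'M6', offset=15
After 7 (seek(-5, CUR)): offset=10
After 8 (seek(-2, CUR)): offset=8

Answer: 8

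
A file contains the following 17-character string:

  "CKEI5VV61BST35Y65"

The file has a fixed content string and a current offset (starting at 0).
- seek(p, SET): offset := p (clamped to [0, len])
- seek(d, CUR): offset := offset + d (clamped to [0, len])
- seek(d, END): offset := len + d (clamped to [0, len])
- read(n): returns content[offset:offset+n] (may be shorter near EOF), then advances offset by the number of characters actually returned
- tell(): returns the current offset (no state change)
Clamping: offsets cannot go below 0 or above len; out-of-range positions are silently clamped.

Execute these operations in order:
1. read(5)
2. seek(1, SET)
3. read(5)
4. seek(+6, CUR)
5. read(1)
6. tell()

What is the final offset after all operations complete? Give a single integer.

After 1 (read(5)): returned 'CKEI5', offset=5
After 2 (seek(1, SET)): offset=1
After 3 (read(5)): returned 'KEI5V', offset=6
After 4 (seek(+6, CUR)): offset=12
After 5 (read(1)): returned '3', offset=13
After 6 (tell()): offset=13

Answer: 13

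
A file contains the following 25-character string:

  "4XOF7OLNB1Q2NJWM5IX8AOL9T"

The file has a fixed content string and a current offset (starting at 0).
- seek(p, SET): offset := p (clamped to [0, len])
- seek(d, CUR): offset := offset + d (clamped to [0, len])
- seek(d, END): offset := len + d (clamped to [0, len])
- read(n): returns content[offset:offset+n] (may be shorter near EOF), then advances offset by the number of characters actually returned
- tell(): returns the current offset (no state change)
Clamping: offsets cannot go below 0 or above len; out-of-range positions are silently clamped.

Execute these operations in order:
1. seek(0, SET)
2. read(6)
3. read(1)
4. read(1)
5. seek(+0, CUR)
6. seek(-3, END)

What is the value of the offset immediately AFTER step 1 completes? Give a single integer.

Answer: 0

Derivation:
After 1 (seek(0, SET)): offset=0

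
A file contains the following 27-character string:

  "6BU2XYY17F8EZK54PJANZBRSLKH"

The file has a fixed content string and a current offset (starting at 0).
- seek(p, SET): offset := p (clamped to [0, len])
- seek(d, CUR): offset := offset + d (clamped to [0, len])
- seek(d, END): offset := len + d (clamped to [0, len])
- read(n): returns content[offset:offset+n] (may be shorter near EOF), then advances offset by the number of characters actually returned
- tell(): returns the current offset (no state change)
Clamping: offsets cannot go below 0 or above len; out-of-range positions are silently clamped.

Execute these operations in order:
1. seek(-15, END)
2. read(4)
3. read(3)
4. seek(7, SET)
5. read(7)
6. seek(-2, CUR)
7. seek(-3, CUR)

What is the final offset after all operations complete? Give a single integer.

Answer: 9

Derivation:
After 1 (seek(-15, END)): offset=12
After 2 (read(4)): returned 'ZK54', offset=16
After 3 (read(3)): returned 'PJA', offset=19
After 4 (seek(7, SET)): offset=7
After 5 (read(7)): returned '17F8EZK', offset=14
After 6 (seek(-2, CUR)): offset=12
After 7 (seek(-3, CUR)): offset=9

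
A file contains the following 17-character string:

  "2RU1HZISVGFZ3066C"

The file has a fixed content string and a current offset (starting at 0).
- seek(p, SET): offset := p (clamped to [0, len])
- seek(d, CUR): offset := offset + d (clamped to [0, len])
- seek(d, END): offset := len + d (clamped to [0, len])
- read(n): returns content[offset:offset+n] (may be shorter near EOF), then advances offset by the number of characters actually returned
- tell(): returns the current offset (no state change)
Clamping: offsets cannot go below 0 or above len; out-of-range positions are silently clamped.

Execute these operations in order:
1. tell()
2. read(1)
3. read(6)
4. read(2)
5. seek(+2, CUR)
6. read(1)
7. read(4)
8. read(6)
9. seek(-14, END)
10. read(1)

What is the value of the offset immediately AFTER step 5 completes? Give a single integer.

After 1 (tell()): offset=0
After 2 (read(1)): returned '2', offset=1
After 3 (read(6)): returned 'RU1HZI', offset=7
After 4 (read(2)): returned 'SV', offset=9
After 5 (seek(+2, CUR)): offset=11

Answer: 11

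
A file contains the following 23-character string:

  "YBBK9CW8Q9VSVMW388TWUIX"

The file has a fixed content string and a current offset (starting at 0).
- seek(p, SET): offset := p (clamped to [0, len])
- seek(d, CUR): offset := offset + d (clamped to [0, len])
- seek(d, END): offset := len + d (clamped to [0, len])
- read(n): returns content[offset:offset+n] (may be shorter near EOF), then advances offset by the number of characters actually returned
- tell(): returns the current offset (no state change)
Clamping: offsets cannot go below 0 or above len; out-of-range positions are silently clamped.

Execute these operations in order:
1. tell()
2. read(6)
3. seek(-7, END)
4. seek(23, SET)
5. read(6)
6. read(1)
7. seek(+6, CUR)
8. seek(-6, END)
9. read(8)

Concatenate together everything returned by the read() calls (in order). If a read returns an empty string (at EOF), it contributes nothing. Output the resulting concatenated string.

Answer: YBBK9C8TWUIX

Derivation:
After 1 (tell()): offset=0
After 2 (read(6)): returned 'YBBK9C', offset=6
After 3 (seek(-7, END)): offset=16
After 4 (seek(23, SET)): offset=23
After 5 (read(6)): returned '', offset=23
After 6 (read(1)): returned '', offset=23
After 7 (seek(+6, CUR)): offset=23
After 8 (seek(-6, END)): offset=17
After 9 (read(8)): returned '8TWUIX', offset=23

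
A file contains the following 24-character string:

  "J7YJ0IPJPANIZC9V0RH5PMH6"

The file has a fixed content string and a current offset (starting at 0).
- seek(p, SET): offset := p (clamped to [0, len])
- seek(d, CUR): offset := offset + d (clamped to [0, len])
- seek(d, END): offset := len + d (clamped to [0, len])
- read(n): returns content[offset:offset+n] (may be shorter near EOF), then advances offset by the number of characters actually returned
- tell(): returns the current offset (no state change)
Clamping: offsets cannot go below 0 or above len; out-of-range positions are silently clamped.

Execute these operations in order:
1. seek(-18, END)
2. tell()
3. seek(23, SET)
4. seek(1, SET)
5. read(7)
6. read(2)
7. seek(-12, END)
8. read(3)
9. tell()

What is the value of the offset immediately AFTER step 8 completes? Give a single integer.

After 1 (seek(-18, END)): offset=6
After 2 (tell()): offset=6
After 3 (seek(23, SET)): offset=23
After 4 (seek(1, SET)): offset=1
After 5 (read(7)): returned '7YJ0IPJ', offset=8
After 6 (read(2)): returned 'PA', offset=10
After 7 (seek(-12, END)): offset=12
After 8 (read(3)): returned 'ZC9', offset=15

Answer: 15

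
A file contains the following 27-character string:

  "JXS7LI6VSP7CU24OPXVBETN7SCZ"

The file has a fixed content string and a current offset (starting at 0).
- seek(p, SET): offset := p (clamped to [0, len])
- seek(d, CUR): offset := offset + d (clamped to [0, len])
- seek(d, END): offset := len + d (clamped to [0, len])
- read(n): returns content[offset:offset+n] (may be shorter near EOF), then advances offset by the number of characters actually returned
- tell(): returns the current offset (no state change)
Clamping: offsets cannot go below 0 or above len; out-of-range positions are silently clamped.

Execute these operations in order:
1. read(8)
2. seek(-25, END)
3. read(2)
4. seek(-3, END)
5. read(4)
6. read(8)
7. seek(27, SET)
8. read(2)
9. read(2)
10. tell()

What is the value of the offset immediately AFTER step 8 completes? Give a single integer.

After 1 (read(8)): returned 'JXS7LI6V', offset=8
After 2 (seek(-25, END)): offset=2
After 3 (read(2)): returned 'S7', offset=4
After 4 (seek(-3, END)): offset=24
After 5 (read(4)): returned 'SCZ', offset=27
After 6 (read(8)): returned '', offset=27
After 7 (seek(27, SET)): offset=27
After 8 (read(2)): returned '', offset=27

Answer: 27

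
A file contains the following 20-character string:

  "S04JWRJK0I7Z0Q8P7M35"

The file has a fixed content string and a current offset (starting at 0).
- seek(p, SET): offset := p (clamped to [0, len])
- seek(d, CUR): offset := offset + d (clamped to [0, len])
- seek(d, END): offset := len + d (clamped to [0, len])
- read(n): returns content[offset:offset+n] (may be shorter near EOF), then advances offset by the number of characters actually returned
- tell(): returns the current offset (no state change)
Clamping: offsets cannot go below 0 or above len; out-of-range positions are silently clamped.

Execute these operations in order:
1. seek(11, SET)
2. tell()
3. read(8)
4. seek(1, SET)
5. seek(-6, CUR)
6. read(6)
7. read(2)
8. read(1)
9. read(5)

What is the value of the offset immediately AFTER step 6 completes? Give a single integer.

Answer: 6

Derivation:
After 1 (seek(11, SET)): offset=11
After 2 (tell()): offset=11
After 3 (read(8)): returned 'Z0Q8P7M3', offset=19
After 4 (seek(1, SET)): offset=1
After 5 (seek(-6, CUR)): offset=0
After 6 (read(6)): returned 'S04JWR', offset=6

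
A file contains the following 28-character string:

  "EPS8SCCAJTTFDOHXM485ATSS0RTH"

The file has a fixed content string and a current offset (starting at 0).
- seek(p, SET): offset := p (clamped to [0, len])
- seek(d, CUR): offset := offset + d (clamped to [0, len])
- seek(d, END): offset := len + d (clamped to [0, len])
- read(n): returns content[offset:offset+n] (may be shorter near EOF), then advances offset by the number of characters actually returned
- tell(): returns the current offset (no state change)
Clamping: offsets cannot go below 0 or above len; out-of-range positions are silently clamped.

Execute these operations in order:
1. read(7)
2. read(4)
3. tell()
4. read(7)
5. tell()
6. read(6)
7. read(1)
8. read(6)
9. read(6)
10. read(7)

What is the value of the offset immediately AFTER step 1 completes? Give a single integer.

Answer: 7

Derivation:
After 1 (read(7)): returned 'EPS8SCC', offset=7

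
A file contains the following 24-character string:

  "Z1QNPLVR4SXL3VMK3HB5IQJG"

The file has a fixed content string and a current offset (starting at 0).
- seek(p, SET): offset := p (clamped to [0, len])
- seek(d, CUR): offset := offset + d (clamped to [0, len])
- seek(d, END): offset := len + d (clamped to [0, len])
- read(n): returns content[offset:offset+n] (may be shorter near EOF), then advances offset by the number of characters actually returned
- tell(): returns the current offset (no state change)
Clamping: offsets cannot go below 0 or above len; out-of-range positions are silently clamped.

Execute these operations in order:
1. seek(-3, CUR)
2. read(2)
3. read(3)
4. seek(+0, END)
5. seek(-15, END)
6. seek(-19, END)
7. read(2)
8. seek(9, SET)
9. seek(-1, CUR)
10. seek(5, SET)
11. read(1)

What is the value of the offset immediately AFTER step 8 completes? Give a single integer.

Answer: 9

Derivation:
After 1 (seek(-3, CUR)): offset=0
After 2 (read(2)): returned 'Z1', offset=2
After 3 (read(3)): returned 'QNP', offset=5
After 4 (seek(+0, END)): offset=24
After 5 (seek(-15, END)): offset=9
After 6 (seek(-19, END)): offset=5
After 7 (read(2)): returned 'LV', offset=7
After 8 (seek(9, SET)): offset=9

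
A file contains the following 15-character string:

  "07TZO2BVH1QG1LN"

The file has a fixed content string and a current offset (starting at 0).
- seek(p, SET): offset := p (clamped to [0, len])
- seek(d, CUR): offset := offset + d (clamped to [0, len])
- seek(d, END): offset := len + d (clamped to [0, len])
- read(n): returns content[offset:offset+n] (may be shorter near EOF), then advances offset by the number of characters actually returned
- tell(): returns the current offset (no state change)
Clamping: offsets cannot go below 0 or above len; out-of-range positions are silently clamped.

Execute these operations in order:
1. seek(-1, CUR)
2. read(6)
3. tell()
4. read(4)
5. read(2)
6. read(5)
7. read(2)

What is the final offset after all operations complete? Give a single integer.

Answer: 15

Derivation:
After 1 (seek(-1, CUR)): offset=0
After 2 (read(6)): returned '07TZO2', offset=6
After 3 (tell()): offset=6
After 4 (read(4)): returned 'BVH1', offset=10
After 5 (read(2)): returned 'QG', offset=12
After 6 (read(5)): returned '1LN', offset=15
After 7 (read(2)): returned '', offset=15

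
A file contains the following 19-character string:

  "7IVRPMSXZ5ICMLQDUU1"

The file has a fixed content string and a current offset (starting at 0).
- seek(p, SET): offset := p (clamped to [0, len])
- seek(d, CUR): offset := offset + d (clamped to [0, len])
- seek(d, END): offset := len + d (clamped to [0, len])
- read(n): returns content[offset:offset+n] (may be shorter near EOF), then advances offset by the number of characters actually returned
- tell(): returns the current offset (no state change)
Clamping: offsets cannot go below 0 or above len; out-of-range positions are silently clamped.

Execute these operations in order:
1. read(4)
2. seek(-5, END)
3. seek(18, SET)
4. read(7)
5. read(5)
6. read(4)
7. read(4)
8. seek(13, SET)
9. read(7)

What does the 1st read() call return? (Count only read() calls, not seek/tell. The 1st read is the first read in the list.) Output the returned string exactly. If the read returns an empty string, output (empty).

Answer: 7IVR

Derivation:
After 1 (read(4)): returned '7IVR', offset=4
After 2 (seek(-5, END)): offset=14
After 3 (seek(18, SET)): offset=18
After 4 (read(7)): returned '1', offset=19
After 5 (read(5)): returned '', offset=19
After 6 (read(4)): returned '', offset=19
After 7 (read(4)): returned '', offset=19
After 8 (seek(13, SET)): offset=13
After 9 (read(7)): returned 'LQDUU1', offset=19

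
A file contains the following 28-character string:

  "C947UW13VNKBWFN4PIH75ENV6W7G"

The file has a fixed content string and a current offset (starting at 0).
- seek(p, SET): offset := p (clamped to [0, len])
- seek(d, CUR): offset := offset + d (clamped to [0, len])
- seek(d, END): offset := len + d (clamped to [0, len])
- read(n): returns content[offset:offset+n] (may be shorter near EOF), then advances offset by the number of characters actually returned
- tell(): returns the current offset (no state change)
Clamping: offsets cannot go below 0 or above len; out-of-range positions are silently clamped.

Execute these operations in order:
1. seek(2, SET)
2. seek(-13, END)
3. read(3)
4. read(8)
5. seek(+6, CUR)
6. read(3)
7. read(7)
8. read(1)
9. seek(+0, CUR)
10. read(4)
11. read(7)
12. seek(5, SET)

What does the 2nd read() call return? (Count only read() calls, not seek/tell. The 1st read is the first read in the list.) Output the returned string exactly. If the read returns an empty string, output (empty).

Answer: H75ENV6W

Derivation:
After 1 (seek(2, SET)): offset=2
After 2 (seek(-13, END)): offset=15
After 3 (read(3)): returned '4PI', offset=18
After 4 (read(8)): returned 'H75ENV6W', offset=26
After 5 (seek(+6, CUR)): offset=28
After 6 (read(3)): returned '', offset=28
After 7 (read(7)): returned '', offset=28
After 8 (read(1)): returned '', offset=28
After 9 (seek(+0, CUR)): offset=28
After 10 (read(4)): returned '', offset=28
After 11 (read(7)): returned '', offset=28
After 12 (seek(5, SET)): offset=5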